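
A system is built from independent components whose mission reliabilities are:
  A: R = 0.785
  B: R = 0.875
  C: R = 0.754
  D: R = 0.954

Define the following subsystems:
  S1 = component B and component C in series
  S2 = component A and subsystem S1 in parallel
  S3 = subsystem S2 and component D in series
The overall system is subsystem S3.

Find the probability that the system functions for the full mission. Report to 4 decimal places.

Series (B and C): 0.875000 × 0.754000 = 0.659750
Parallel (A and [0.659750]): 1 − (1 − 0.785000)(1 − 0.659750) = 0.926846
Series ([0.926846] and D): 0.926846 × 0.954000 = 0.8842

0.8842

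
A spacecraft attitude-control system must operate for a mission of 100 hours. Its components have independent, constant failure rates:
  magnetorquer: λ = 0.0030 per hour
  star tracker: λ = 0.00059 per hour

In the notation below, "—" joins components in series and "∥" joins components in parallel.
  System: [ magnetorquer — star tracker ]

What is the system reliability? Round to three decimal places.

0.698

R(magnetorquer) = exp(−0.0030 × 100) = 0.74082
R(star tracker) = exp(−0.00059 × 100) = 0.94271
Series (magnetorquer and star tracker): 0.74082 × 0.94271 = 0.698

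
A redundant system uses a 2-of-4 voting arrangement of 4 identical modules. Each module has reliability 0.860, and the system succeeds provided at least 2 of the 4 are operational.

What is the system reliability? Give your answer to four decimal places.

0.9902

R = Σ_{i=2}^{4} C(4,i) p^i (1−p)^{4−i} with p = 0.860
C(4,2)·0.860^2·0.140^2 = 0.086977
C(4,3)·0.860^3·0.140^1 = 0.356191
C(4,4)·0.860^4·0.140^0 = 0.547008
Sum = 0.9902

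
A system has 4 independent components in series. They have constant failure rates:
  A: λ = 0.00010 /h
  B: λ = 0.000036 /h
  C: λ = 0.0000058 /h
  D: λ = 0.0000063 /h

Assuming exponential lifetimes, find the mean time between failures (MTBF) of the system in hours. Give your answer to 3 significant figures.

6750

Series of exponential components: λ_sys = Σ λ_i
λ_sys = 0.00010 + 0.000036 + 0.0000058 + 0.0000063 = 1.4810e-04 /h
MTBF = 1 / λ_sys = 6750 h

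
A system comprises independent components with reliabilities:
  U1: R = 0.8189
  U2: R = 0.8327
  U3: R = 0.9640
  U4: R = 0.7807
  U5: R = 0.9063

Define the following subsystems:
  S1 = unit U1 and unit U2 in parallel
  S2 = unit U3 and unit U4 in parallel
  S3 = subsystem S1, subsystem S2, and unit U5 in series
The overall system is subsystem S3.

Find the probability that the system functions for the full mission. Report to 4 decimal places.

0.8719

Parallel (U1 and U2): 1 − (1 − 0.818900)(1 − 0.832700) = 0.969702
Parallel (U3 and U4): 1 − (1 − 0.964000)(1 − 0.780700) = 0.992105
Series ([0.969702], [0.992105], and U5): 0.969702 × 0.992105 × 0.906300 = 0.8719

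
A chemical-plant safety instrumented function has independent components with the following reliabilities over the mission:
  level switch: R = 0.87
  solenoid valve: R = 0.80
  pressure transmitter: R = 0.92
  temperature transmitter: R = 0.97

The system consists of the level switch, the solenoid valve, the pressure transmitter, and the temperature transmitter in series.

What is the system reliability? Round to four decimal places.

Series (level switch, solenoid valve, pressure transmitter, and temperature transmitter): 0.870000 × 0.800000 × 0.920000 × 0.970000 = 0.6211

0.6211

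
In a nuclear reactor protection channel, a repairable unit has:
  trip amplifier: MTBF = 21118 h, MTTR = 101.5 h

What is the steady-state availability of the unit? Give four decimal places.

0.9952

A(trip amplifier) = MTBF/(MTBF+MTTR) = 21118/(21118+101.5) = 0.9952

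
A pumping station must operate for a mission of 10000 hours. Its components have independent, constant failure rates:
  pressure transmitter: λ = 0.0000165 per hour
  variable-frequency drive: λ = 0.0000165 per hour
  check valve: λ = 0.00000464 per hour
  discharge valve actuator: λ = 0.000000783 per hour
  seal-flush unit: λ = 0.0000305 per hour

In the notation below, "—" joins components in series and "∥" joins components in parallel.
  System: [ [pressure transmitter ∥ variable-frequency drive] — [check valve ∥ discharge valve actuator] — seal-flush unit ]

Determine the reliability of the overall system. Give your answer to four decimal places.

0.7198

R(pressure transmitter) = exp(−0.0000165 × 10000) = 0.847894
R(variable-frequency drive) = exp(−0.0000165 × 10000) = 0.847894
R(check valve) = exp(−0.00000464 × 10000) = 0.954660
R(discharge valve actuator) = exp(−0.000000783 × 10000) = 0.992201
R(seal-flush unit) = exp(−0.0000305 × 10000) = 0.737123
Parallel (pressure transmitter and variable-frequency drive): 1 − (1 − 0.847894)(1 − 0.847894) = 0.976864
Parallel (check valve and discharge valve actuator): 1 − (1 − 0.954660)(1 − 0.992201) = 0.999646
Series ([0.976864], [0.999646], and seal-flush unit): 0.976864 × 0.999646 × 0.737123 = 0.7198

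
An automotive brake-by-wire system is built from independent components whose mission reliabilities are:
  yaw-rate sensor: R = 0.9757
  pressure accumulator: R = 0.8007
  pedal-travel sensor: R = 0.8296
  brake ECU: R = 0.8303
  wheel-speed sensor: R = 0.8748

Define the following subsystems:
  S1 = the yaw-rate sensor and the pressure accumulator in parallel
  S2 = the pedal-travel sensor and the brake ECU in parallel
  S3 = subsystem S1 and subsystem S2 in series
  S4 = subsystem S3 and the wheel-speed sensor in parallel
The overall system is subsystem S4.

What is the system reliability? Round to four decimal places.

0.9958

Parallel (yaw-rate sensor and pressure accumulator): 1 − (1 − 0.975700)(1 − 0.800700) = 0.995157
Parallel (pedal-travel sensor and brake ECU): 1 − (1 − 0.829600)(1 − 0.830300) = 0.971083
Series ([0.995157] and [0.971083]): 0.995157 × 0.971083 = 0.966380
Parallel ([0.966380] and wheel-speed sensor): 1 − (1 − 0.966380)(1 − 0.874800) = 0.9958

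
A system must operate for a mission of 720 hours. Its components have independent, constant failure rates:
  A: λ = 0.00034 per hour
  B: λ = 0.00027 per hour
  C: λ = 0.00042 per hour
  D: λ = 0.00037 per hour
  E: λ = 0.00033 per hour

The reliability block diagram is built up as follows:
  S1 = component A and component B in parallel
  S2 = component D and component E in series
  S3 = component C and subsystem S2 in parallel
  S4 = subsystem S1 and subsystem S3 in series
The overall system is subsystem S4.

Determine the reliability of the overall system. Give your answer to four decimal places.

0.8623

R(A) = exp(−0.00034 × 720) = 0.782861
R(B) = exp(−0.00027 × 720) = 0.823329
R(C) = exp(−0.00042 × 720) = 0.739042
R(D) = exp(−0.00037 × 720) = 0.766133
R(E) = exp(−0.00033 × 720) = 0.788518
Parallel (A and B): 1 − (1 − 0.782861)(1 − 0.823329) = 0.961638
Series (D and E): 0.766133 × 0.788518 = 0.604110
Parallel (C and [0.604110]): 1 − (1 − 0.739042)(1 − 0.604110) = 0.896689
Series ([0.961638] and [0.896689]): 0.961638 × 0.896689 = 0.8623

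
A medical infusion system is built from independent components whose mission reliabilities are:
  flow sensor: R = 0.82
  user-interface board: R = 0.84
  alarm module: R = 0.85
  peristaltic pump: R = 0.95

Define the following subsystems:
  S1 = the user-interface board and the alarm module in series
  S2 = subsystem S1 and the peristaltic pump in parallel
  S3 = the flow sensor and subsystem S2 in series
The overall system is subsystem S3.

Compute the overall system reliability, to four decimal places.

0.8083

Series (user-interface board and alarm module): 0.840000 × 0.850000 = 0.714000
Parallel ([0.714000] and peristaltic pump): 1 − (1 − 0.714000)(1 − 0.950000) = 0.985700
Series (flow sensor and [0.985700]): 0.820000 × 0.985700 = 0.8083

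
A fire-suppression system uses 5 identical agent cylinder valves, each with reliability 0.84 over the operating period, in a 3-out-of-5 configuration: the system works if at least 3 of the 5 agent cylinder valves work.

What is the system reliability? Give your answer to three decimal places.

0.968

R = Σ_{i=3}^{5} C(5,i) p^i (1−p)^{5−i} with p = 0.84
C(5,3)·0.84^3·0.16^2 = 0.15173
C(5,4)·0.84^4·0.16^1 = 0.39830
C(5,5)·0.84^5·0.16^0 = 0.41821
Sum = 0.968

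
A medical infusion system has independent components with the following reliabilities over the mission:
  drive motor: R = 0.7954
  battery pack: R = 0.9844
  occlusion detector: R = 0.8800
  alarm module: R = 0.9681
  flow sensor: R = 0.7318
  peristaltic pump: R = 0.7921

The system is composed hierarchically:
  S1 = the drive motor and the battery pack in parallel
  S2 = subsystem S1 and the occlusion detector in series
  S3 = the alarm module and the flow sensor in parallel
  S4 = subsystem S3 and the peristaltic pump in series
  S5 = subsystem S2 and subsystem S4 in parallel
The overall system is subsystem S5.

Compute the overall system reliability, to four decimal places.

Parallel (drive motor and battery pack): 1 − (1 − 0.795400)(1 − 0.984400) = 0.996808
Series ([0.996808] and occlusion detector): 0.996808 × 0.880000 = 0.877191
Parallel (alarm module and flow sensor): 1 − (1 − 0.968100)(1 − 0.731800) = 0.991444
Series ([0.991444] and peristaltic pump): 0.991444 × 0.792100 = 0.785323
Parallel ([0.877191] and [0.785323]): 1 − (1 − 0.877191)(1 − 0.785323) = 0.9736

0.9736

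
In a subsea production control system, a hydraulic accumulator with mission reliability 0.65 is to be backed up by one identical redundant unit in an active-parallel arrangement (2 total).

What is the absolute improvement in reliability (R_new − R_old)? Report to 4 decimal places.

R_before = 0.65
R_after = 1 − (1 − 0.65)^2 = 0.8775
ΔR = 0.8775 − 0.65 = 0.2275

0.2275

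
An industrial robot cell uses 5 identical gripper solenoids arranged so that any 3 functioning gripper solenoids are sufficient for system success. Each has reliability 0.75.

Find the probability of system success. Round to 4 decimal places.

0.8965

R = Σ_{i=3}^{5} C(5,i) p^i (1−p)^{5−i} with p = 0.75
C(5,3)·0.75^3·0.25^2 = 0.263672
C(5,4)·0.75^4·0.25^1 = 0.395508
C(5,5)·0.75^5·0.25^0 = 0.237305
Sum = 0.8965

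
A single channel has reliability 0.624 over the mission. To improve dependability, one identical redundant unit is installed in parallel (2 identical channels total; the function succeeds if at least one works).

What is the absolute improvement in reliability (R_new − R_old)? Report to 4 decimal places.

0.2346

R_before = 0.624
R_after = 1 − (1 − 0.624)^2 = 0.8586
ΔR = 0.8586 − 0.624 = 0.2346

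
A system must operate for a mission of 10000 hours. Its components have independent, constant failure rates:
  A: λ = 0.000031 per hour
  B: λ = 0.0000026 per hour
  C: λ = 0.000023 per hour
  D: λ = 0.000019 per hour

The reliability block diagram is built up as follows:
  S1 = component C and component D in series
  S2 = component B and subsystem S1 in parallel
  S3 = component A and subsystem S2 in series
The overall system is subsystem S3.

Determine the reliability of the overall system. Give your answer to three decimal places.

R(A) = exp(−0.000031 × 10000) = 0.73345
R(B) = exp(−0.0000026 × 10000) = 0.97434
R(C) = exp(−0.000023 × 10000) = 0.79453
R(D) = exp(−0.000019 × 10000) = 0.82696
Series (C and D): 0.79453 × 0.82696 = 0.65704
Parallel (B and [0.65704]): 1 − (1 − 0.97434)(1 − 0.65704) = 0.99120
Series (A and [0.99120]): 0.73345 × 0.99120 = 0.727

0.727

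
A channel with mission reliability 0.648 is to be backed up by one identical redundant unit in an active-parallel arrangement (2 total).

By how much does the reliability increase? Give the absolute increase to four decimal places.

0.2281

R_before = 0.648
R_after = 1 − (1 − 0.648)^2 = 0.8761
ΔR = 0.8761 − 0.648 = 0.2281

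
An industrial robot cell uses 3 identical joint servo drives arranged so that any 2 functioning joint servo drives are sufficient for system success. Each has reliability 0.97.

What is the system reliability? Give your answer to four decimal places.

0.9974

R = Σ_{i=2}^{3} C(3,i) p^i (1−p)^{3−i} with p = 0.97
C(3,2)·0.97^2·0.03^1 = 0.084681
C(3,3)·0.97^3·0.03^0 = 0.912673
Sum = 0.9974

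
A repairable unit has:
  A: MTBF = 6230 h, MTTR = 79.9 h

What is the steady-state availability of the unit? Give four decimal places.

0.9873

A(A) = MTBF/(MTBF+MTTR) = 6230/(6230+79.9) = 0.9873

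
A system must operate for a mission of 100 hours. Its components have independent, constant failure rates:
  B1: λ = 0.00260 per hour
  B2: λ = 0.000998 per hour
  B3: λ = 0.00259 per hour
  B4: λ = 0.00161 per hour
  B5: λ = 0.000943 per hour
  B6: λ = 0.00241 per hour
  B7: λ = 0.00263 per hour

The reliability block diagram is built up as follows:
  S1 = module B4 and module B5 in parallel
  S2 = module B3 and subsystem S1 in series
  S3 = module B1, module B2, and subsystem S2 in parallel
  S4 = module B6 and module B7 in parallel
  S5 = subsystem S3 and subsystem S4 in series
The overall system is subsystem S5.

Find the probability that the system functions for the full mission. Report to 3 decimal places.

R(B1) = exp(−0.00260 × 100) = 0.77105
R(B2) = exp(−0.000998 × 100) = 0.90502
R(B3) = exp(−0.00259 × 100) = 0.77182
R(B4) = exp(−0.00161 × 100) = 0.85129
R(B5) = exp(−0.000943 × 100) = 0.91001
R(B6) = exp(−0.00241 × 100) = 0.78584
R(B7) = exp(−0.00263 × 100) = 0.76874
Parallel (B4 and B5): 1 − (1 − 0.85129)(1 − 0.91001) = 0.98662
Series (B3 and [0.98662]): 0.77182 × 0.98662 = 0.76149
Parallel (B1, B2, and [0.76149]): 1 − (1 − 0.77105)(1 − 0.90502)(1 − 0.76149) = 0.99481
Parallel (B6 and B7): 1 − (1 − 0.78584)(1 − 0.76874) = 0.95047
Series ([0.99481] and [0.95047]): 0.99481 × 0.95047 = 0.946

0.946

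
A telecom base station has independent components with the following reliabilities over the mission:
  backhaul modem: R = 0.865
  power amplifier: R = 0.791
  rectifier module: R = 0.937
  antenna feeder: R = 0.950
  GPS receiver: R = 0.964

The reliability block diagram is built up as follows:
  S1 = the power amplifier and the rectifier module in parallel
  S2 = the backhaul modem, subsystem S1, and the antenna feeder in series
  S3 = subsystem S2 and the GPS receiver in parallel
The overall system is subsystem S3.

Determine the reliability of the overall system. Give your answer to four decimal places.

0.9932

Parallel (power amplifier and rectifier module): 1 − (1 − 0.791000)(1 − 0.937000) = 0.986833
Series (backhaul modem, [0.986833], and antenna feeder): 0.865000 × 0.986833 × 0.950000 = 0.810930
Parallel ([0.810930] and GPS receiver): 1 − (1 − 0.810930)(1 − 0.964000) = 0.9932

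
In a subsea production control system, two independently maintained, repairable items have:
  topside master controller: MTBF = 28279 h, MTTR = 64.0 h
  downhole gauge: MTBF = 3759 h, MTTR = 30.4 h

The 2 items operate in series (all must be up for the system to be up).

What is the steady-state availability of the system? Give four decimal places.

0.9897

A(topside master controller) = MTBF/(MTBF+MTTR) = 28279/(28279+64.0) = 0.997742
A(downhole gauge) = MTBF/(MTBF+MTTR) = 3759/(3759+30.4) = 0.991978
Series availability: 0.997742 × 0.991978 = 0.9897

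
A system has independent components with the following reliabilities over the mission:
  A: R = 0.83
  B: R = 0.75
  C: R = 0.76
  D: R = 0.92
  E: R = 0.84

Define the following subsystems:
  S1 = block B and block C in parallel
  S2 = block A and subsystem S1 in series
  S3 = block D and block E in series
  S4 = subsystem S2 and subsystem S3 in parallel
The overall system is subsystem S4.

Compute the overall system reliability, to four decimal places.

Parallel (B and C): 1 − (1 − 0.750000)(1 − 0.760000) = 0.940000
Series (A and [0.940000]): 0.830000 × 0.940000 = 0.780200
Series (D and E): 0.920000 × 0.840000 = 0.772800
Parallel ([0.780200] and [0.772800]): 1 − (1 − 0.780200)(1 − 0.772800) = 0.9501

0.9501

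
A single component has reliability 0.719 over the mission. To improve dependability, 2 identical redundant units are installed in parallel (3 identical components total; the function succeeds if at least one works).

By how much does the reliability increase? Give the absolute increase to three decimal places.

0.259

R_before = 0.719
R_after = 1 − (1 − 0.719)^3 = 0.978
ΔR = 0.978 − 0.719 = 0.259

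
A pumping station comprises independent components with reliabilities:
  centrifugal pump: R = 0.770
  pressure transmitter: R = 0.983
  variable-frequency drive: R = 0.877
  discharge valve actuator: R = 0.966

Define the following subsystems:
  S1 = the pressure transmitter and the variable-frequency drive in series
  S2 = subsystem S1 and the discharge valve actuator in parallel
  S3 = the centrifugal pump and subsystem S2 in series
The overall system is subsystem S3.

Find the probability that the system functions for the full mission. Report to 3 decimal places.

0.766

Series (pressure transmitter and variable-frequency drive): 0.98300 × 0.87700 = 0.86209
Parallel ([0.86209] and discharge valve actuator): 1 − (1 − 0.86209)(1 − 0.96600) = 0.99531
Series (centrifugal pump and [0.99531]): 0.77000 × 0.99531 = 0.766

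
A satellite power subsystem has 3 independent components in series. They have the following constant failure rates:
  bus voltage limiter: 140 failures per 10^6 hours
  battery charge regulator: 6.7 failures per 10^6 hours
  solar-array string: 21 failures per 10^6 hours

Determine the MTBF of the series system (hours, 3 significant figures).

Series of exponential components: λ_sys = Σ λ_i
λ_sys = 0.00014 + 0.0000067 + 0.000021 = 1.6770e-04 /h
MTBF = 1 / λ_sys = 5960 h

5960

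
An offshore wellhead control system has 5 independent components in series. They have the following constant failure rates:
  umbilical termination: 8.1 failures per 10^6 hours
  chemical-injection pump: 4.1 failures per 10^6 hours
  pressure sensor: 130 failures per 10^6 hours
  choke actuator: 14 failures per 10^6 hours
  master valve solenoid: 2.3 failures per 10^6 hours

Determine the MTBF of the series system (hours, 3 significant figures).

6310

Series of exponential components: λ_sys = Σ λ_i
λ_sys = 0.0000081 + 0.0000041 + 0.00013 + 0.000014 + 0.0000023 = 1.5850e-04 /h
MTBF = 1 / λ_sys = 6310 h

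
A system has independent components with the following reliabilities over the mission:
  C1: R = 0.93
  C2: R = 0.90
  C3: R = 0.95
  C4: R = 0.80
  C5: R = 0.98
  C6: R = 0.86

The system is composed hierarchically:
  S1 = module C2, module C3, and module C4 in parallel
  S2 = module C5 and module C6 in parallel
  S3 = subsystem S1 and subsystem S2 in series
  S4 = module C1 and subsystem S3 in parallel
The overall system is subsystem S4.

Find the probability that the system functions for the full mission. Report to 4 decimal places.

Parallel (C2, C3, and C4): 1 − (1 − 0.900000)(1 − 0.950000)(1 − 0.800000) = 0.999000
Parallel (C5 and C6): 1 − (1 − 0.980000)(1 − 0.860000) = 0.997200
Series ([0.999000] and [0.997200]): 0.999000 × 0.997200 = 0.996203
Parallel (C1 and [0.996203]): 1 − (1 − 0.930000)(1 − 0.996203) = 0.9997

0.9997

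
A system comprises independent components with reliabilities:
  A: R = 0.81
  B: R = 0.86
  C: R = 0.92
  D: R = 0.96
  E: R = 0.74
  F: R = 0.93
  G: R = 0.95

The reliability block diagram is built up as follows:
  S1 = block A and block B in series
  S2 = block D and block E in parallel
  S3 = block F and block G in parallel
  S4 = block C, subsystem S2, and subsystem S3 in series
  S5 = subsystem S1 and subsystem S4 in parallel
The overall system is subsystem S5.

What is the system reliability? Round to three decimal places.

0.972

Series (A and B): 0.81000 × 0.86000 = 0.69660
Parallel (D and E): 1 − (1 − 0.96000)(1 − 0.74000) = 0.98960
Parallel (F and G): 1 − (1 − 0.93000)(1 − 0.95000) = 0.99650
Series (C, [0.98960], and [0.99650]): 0.92000 × 0.98960 × 0.99650 = 0.90725
Parallel ([0.69660] and [0.90725]): 1 − (1 − 0.69660)(1 − 0.90725) = 0.972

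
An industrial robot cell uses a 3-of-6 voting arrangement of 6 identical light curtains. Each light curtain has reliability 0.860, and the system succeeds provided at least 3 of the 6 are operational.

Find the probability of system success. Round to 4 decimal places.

0.9955

R = Σ_{i=3}^{6} C(6,i) p^i (1−p)^{6−i} with p = 0.860
C(6,3)·0.860^3·0.140^3 = 0.034907
C(6,4)·0.860^4·0.140^2 = 0.160820
C(6,5)·0.860^5·0.140^1 = 0.395159
C(6,6)·0.860^6·0.140^0 = 0.404567
Sum = 0.9955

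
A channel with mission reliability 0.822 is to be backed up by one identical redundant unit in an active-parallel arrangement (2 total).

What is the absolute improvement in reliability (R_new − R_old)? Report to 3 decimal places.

R_before = 0.822
R_after = 1 − (1 − 0.822)^2 = 0.968
ΔR = 0.968 − 0.822 = 0.146

0.146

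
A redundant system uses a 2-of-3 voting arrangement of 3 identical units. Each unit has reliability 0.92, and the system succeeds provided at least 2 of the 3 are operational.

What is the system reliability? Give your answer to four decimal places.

0.9818

R = Σ_{i=2}^{3} C(3,i) p^i (1−p)^{3−i} with p = 0.92
C(3,2)·0.92^2·0.08^1 = 0.203136
C(3,3)·0.92^3·0.08^0 = 0.778688
Sum = 0.9818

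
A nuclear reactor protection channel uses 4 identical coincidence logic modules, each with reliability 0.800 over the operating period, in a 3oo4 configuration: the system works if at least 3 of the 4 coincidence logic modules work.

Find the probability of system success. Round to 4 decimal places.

R = Σ_{i=3}^{4} C(4,i) p^i (1−p)^{4−i} with p = 0.800
C(4,3)·0.800^3·0.200^1 = 0.409600
C(4,4)·0.800^4·0.200^0 = 0.409600
Sum = 0.8192

0.8192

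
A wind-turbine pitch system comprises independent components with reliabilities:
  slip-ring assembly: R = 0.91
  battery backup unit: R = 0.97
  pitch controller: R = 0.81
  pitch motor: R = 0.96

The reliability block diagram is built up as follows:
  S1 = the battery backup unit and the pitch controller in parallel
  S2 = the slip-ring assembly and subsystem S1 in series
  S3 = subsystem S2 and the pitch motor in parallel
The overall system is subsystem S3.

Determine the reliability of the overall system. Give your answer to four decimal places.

Parallel (battery backup unit and pitch controller): 1 − (1 − 0.970000)(1 − 0.810000) = 0.994300
Series (slip-ring assembly and [0.994300]): 0.910000 × 0.994300 = 0.904813
Parallel ([0.904813] and pitch motor): 1 − (1 − 0.904813)(1 − 0.960000) = 0.9962

0.9962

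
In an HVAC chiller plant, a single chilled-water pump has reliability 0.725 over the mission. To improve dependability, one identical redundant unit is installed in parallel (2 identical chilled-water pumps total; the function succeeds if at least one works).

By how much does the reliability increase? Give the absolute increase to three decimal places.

R_before = 0.725
R_after = 1 − (1 − 0.725)^2 = 0.924
ΔR = 0.924 − 0.725 = 0.199

0.199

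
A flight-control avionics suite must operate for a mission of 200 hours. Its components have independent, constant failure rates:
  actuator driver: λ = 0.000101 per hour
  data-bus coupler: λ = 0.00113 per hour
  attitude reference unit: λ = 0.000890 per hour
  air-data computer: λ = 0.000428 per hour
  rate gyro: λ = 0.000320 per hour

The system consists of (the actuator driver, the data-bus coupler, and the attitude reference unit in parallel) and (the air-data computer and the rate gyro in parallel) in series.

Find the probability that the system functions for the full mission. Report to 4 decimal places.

R(actuator driver) = exp(−0.000101 × 200) = 0.980003
R(data-bus coupler) = exp(−0.00113 × 200) = 0.797718
R(attitude reference unit) = exp(−0.000890 × 200) = 0.836942
R(air-data computer) = exp(−0.000428 × 200) = 0.917961
R(rate gyro) = exp(−0.000320 × 200) = 0.938005
Parallel (actuator driver, data-bus coupler, and attitude reference unit): 1 − (1 − 0.980003)(1 − 0.797718)(1 − 0.836942) = 0.999340
Parallel (air-data computer and rate gyro): 1 − (1 − 0.917961)(1 − 0.938005) = 0.994914
Series ([0.999340] and [0.994914]): 0.999340 × 0.994914 = 0.9943

0.9943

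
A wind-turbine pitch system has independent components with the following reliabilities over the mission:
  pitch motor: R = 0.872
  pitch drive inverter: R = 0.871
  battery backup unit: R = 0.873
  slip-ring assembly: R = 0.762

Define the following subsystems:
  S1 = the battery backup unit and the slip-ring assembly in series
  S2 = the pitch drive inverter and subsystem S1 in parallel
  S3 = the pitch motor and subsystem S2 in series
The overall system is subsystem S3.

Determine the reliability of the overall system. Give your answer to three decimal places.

0.834

Series (battery backup unit and slip-ring assembly): 0.87300 × 0.76200 = 0.66523
Parallel (pitch drive inverter and [0.66523]): 1 − (1 − 0.87100)(1 − 0.66523) = 0.95681
Series (pitch motor and [0.95681]): 0.87200 × 0.95681 = 0.834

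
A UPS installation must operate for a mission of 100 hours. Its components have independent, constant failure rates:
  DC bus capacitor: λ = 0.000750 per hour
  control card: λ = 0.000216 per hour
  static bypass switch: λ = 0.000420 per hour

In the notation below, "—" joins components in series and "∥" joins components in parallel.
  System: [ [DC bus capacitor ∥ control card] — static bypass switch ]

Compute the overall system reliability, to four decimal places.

R(DC bus capacitor) = exp(−0.000750 × 100) = 0.927743
R(control card) = exp(−0.000216 × 100) = 0.978632
R(static bypass switch) = exp(−0.000420 × 100) = 0.958870
Parallel (DC bus capacitor and control card): 1 − (1 − 0.927743)(1 − 0.978632) = 0.998456
Series ([0.998456] and static bypass switch): 0.998456 × 0.958870 = 0.9574

0.9574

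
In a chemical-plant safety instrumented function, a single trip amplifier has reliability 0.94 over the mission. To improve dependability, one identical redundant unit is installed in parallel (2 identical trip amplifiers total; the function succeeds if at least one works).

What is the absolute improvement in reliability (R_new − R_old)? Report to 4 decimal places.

0.0564

R_before = 0.94
R_after = 1 − (1 − 0.94)^2 = 0.9964
ΔR = 0.9964 − 0.94 = 0.0564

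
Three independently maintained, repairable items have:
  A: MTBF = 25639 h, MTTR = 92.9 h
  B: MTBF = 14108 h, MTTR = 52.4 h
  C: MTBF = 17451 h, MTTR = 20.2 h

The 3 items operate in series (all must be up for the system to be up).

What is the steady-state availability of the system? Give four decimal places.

A(A) = MTBF/(MTBF+MTTR) = 25639/(25639+92.9) = 0.996390
A(B) = MTBF/(MTBF+MTTR) = 14108/(14108+52.4) = 0.996300
A(C) = MTBF/(MTBF+MTTR) = 17451/(17451+20.2) = 0.998844
Series availability: 0.996390 × 0.996300 × 0.998844 = 0.9916

0.9916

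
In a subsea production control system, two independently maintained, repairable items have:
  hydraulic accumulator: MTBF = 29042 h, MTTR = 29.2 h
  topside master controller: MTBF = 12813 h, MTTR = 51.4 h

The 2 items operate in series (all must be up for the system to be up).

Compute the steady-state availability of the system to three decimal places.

A(hydraulic accumulator) = MTBF/(MTBF+MTTR) = 29042/(29042+29.2) = 0.998996
A(topside master controller) = MTBF/(MTBF+MTTR) = 12813/(12813+51.4) = 0.996004
Series availability: 0.998996 × 0.996004 = 0.995

0.995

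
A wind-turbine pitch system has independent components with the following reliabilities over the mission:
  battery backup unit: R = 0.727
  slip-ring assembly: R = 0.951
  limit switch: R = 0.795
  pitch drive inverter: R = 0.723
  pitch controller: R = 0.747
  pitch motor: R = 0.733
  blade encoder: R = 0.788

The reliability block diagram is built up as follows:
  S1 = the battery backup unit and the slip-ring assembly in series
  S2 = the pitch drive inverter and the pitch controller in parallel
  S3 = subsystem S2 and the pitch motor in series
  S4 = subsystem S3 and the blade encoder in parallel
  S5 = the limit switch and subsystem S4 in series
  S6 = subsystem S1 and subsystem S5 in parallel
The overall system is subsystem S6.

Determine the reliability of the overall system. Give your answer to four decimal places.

0.9202

Series (battery backup unit and slip-ring assembly): 0.727000 × 0.951000 = 0.691377
Parallel (pitch drive inverter and pitch controller): 1 − (1 − 0.723000)(1 − 0.747000) = 0.929919
Series ([0.929919] and pitch motor): 0.929919 × 0.733000 = 0.681631
Parallel ([0.681631] and blade encoder): 1 − (1 − 0.681631)(1 − 0.788000) = 0.932506
Series (limit switch and [0.932506]): 0.795000 × 0.932506 = 0.741342
Parallel ([0.691377] and [0.741342]): 1 − (1 − 0.691377)(1 − 0.741342) = 0.9202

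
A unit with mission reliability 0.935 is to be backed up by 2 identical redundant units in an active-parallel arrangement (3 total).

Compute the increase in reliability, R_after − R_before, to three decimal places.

0.065

R_before = 0.935
R_after = 1 − (1 − 0.935)^3 = 1.000
ΔR = 1.000 − 0.935 = 0.065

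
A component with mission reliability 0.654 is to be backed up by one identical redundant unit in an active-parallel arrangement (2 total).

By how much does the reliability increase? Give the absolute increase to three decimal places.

0.226

R_before = 0.654
R_after = 1 − (1 − 0.654)^2 = 0.880
ΔR = 0.880 − 0.654 = 0.226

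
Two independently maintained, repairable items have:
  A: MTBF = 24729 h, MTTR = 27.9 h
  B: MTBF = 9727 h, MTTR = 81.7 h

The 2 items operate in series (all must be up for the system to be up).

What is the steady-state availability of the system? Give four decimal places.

A(A) = MTBF/(MTBF+MTTR) = 24729/(24729+27.9) = 0.998873
A(B) = MTBF/(MTBF+MTTR) = 9727/(9727+81.7) = 0.991671
Series availability: 0.998873 × 0.991671 = 0.9906

0.9906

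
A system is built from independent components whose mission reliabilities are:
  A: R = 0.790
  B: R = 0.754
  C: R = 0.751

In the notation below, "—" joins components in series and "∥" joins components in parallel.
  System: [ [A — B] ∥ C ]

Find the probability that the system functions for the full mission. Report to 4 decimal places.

Series (A and B): 0.790000 × 0.754000 = 0.595660
Parallel ([0.595660] and C): 1 − (1 − 0.595660)(1 − 0.751000) = 0.8993

0.8993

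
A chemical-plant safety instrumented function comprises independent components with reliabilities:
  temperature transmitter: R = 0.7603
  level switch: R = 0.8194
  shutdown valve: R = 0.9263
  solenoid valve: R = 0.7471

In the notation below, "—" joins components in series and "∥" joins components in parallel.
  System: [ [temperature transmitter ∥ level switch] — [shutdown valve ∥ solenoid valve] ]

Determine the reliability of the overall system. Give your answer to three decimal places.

0.939

Parallel (temperature transmitter and level switch): 1 − (1 − 0.76030)(1 − 0.81940) = 0.95671
Parallel (shutdown valve and solenoid valve): 1 − (1 − 0.92630)(1 − 0.74710) = 0.98136
Series ([0.95671] and [0.98136]): 0.95671 × 0.98136 = 0.939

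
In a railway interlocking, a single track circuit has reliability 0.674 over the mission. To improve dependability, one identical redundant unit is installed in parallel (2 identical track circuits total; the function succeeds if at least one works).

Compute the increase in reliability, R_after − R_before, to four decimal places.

0.2197

R_before = 0.674
R_after = 1 − (1 − 0.674)^2 = 0.8937
ΔR = 0.8937 − 0.674 = 0.2197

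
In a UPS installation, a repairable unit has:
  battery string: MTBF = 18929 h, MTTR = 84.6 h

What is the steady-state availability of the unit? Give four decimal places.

0.9956

A(battery string) = MTBF/(MTBF+MTTR) = 18929/(18929+84.6) = 0.9956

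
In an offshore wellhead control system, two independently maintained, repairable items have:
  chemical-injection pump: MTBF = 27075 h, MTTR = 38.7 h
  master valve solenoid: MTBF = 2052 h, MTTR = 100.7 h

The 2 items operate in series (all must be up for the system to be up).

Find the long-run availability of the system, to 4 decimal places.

A(chemical-injection pump) = MTBF/(MTBF+MTTR) = 27075/(27075+38.7) = 0.998573
A(master valve solenoid) = MTBF/(MTBF+MTTR) = 2052/(2052+100.7) = 0.953222
Series availability: 0.998573 × 0.953222 = 0.9519

0.9519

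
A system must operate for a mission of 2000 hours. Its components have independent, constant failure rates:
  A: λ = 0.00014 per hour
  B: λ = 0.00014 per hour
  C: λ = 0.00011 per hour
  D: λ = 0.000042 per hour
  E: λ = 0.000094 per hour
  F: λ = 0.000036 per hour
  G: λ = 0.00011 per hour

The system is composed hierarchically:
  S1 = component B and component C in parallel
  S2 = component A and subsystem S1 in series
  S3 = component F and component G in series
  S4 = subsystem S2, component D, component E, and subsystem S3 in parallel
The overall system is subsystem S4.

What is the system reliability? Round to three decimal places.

0.999

R(A) = exp(−0.00014 × 2000) = 0.75578
R(B) = exp(−0.00014 × 2000) = 0.75578
R(C) = exp(−0.00011 × 2000) = 0.80252
R(D) = exp(−0.000042 × 2000) = 0.91943
R(E) = exp(−0.000094 × 2000) = 0.82861
R(F) = exp(−0.000036 × 2000) = 0.93053
R(G) = exp(−0.00011 × 2000) = 0.80252
Parallel (B and C): 1 − (1 − 0.75578)(1 − 0.80252) = 0.95177
Series (A and [0.95177]): 0.75578 × 0.95177 = 0.71933
Series (F and G): 0.93053 × 0.80252 = 0.74677
Parallel ([0.71933], D, E, and [0.74677]): 1 − (1 − 0.71933)(1 − 0.91943)(1 − 0.82861)(1 − 0.74677) = 0.999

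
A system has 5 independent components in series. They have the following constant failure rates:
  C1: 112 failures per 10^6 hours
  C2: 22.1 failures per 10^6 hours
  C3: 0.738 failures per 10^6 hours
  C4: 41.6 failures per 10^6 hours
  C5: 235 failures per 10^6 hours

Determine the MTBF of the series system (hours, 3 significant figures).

2430

Series of exponential components: λ_sys = Σ λ_i
λ_sys = 0.000112 + 0.0000221 + 0.000000738 + 0.0000416 + 0.000235 = 4.1144e-04 /h
MTBF = 1 / λ_sys = 2430 h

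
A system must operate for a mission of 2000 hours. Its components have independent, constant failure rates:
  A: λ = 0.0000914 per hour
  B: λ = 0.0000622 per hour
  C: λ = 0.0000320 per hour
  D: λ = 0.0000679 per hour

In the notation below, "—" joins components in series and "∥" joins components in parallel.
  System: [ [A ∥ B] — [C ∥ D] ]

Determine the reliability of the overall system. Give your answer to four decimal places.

0.9727

R(A) = exp(−0.0000914 × 2000) = 0.832935
R(B) = exp(−0.0000622 × 2000) = 0.883027
R(C) = exp(−0.0000320 × 2000) = 0.938005
R(D) = exp(−0.0000679 × 2000) = 0.873017
Parallel (A and B): 1 − (1 − 0.832935)(1 − 0.883027) = 0.980458
Parallel (C and D): 1 − (1 − 0.938005)(1 − 0.873017) = 0.992128
Series ([0.980458] and [0.992128]): 0.980458 × 0.992128 = 0.9727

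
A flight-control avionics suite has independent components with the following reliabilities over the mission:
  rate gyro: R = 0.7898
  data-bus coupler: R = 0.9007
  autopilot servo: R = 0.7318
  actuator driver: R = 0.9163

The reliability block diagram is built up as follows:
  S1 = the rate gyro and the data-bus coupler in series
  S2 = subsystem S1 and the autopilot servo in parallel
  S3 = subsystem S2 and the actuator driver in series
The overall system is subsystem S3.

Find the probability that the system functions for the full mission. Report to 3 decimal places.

0.845

Series (rate gyro and data-bus coupler): 0.78980 × 0.90070 = 0.71137
Parallel ([0.71137] and autopilot servo): 1 − (1 − 0.71137)(1 − 0.73180) = 0.92259
Series ([0.92259] and actuator driver): 0.92259 × 0.91630 = 0.845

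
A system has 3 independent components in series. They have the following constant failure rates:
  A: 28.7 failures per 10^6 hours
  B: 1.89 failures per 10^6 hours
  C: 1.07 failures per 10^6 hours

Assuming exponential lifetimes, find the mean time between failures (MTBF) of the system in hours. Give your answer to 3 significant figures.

Series of exponential components: λ_sys = Σ λ_i
λ_sys = 0.0000287 + 0.00000189 + 0.00000107 = 3.1660e-05 /h
MTBF = 1 / λ_sys = 31600 h

31600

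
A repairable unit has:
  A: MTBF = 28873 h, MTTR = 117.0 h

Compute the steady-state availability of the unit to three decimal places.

A(A) = MTBF/(MTBF+MTTR) = 28873/(28873+117.0) = 0.996

0.996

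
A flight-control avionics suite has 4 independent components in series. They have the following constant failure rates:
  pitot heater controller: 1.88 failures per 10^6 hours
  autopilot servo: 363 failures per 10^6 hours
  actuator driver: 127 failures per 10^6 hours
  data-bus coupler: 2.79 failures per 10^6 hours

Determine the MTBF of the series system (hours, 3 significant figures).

2020

Series of exponential components: λ_sys = Σ λ_i
λ_sys = 0.00000188 + 0.000363 + 0.000127 + 0.00000279 = 4.9467e-04 /h
MTBF = 1 / λ_sys = 2020 h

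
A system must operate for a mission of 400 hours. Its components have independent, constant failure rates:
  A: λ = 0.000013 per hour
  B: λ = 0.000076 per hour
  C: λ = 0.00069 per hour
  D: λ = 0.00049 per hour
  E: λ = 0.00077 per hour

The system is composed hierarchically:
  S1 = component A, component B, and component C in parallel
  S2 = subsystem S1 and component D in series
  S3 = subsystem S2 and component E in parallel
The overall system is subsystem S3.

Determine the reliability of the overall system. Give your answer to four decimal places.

R(A) = exp(−0.000013 × 400) = 0.994813
R(B) = exp(−0.000076 × 400) = 0.970057
R(C) = exp(−0.00069 × 400) = 0.758813
R(D) = exp(−0.00049 × 400) = 0.822012
R(E) = exp(−0.00077 × 400) = 0.734915
Parallel (A, B, and C): 1 − (1 − 0.994813)(1 − 0.970057)(1 − 0.758813) = 0.999963
Series ([0.999963] and D): 0.999963 × 0.822012 = 0.821982
Parallel ([0.821982] and E): 1 − (1 − 0.821982)(1 − 0.734915) = 0.9528

0.9528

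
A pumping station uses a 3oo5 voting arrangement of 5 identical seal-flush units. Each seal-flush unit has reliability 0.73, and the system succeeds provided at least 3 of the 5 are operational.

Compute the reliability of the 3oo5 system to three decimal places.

0.874

R = Σ_{i=3}^{5} C(5,i) p^i (1−p)^{5−i} with p = 0.73
C(5,3)·0.73^3·0.27^2 = 0.28359
C(5,4)·0.73^4·0.27^1 = 0.38338
C(5,5)·0.73^5·0.27^0 = 0.20731
Sum = 0.874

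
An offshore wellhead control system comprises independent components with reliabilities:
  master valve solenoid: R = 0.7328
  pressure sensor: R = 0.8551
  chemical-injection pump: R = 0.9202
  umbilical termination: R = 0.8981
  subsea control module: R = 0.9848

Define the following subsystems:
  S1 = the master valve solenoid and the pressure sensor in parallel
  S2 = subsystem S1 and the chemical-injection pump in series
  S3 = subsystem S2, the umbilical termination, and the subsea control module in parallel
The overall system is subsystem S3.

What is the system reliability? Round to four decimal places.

Parallel (master valve solenoid and pressure sensor): 1 − (1 − 0.732800)(1 − 0.855100) = 0.961283
Series ([0.961283] and chemical-injection pump): 0.961283 × 0.920200 = 0.884573
Parallel ([0.884573], umbilical termination, and subsea control module): 1 − (1 − 0.884573)(1 − 0.898100)(1 − 0.984800) = 0.9998

0.9998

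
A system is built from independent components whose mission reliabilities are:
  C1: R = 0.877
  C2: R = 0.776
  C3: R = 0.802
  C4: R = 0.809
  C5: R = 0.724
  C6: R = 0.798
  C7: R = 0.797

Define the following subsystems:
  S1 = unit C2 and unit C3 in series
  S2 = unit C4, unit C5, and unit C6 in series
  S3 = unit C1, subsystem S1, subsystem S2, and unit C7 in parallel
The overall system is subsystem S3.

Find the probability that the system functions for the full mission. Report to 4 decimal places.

0.9950

Series (C2 and C3): 0.776000 × 0.802000 = 0.622352
Series (C4, C5, and C6): 0.809000 × 0.724000 × 0.798000 = 0.467401
Parallel (C1, [0.622352], [0.467401], and C7): 1 − (1 − 0.877000)(1 − 0.622352)(1 − 0.467401)(1 − 0.797000) = 0.9950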